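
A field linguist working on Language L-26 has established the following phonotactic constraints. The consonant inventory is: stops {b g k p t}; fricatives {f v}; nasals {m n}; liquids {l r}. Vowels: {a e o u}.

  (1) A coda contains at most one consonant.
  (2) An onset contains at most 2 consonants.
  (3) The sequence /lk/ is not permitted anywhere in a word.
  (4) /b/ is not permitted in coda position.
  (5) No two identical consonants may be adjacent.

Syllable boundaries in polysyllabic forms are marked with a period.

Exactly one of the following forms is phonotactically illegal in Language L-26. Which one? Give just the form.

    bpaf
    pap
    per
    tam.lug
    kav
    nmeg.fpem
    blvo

blvo

bpaf — σ1 onset /bp/ (2C), coda /f/ ok → phonotactically legal
pap — σ1 onset /p/, coda /p/ ok → phonotactically legal
per — σ1 onset /p/, coda /r/ ok → phonotactically legal
tam.lug — σ1 onset /t/, coda /m/ ok; σ2 onset /l/, coda /g/ ok → phonotactically legal
kav — σ1 onset /k/, coda /v/ ok → phonotactically legal
nmeg.fpem — σ1 onset /nm/ (2C), coda /g/ ok; σ2 onset /fp/ (2C), coda /m/ ok → phonotactically legal
blvo — violates constraint 2: syllable 1 onset /blv/ has 3 consonants (> 2) → phonotactically illegal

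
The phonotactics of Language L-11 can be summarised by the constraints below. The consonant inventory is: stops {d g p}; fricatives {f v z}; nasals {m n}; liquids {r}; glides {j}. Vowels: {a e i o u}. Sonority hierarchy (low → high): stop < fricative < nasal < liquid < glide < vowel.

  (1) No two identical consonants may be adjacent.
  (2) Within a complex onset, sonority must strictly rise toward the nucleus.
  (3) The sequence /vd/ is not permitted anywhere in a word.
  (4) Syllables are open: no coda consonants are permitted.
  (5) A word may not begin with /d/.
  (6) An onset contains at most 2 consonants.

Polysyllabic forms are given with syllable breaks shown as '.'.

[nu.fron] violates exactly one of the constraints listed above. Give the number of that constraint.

4

[nu.fron]: syllable 2 coda /n/ has 1 consonant (> 0).
This is a violation of constraint 4: "Syllables are open: no coda consonants are permitted."
The remaining constraints (1, 2, 3, 5, 6) are satisfied.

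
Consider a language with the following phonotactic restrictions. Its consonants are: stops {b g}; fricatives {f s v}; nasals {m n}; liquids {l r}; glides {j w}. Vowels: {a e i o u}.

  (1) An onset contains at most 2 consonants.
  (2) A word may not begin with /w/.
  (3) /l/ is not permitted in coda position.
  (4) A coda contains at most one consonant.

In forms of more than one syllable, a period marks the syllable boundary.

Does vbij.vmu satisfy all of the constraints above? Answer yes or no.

yes

vbij.vmu — σ1 onset /vb/ (2C), coda /j/ ok; σ2 onset /vm/ (2C), coda /∅/ ok → phonotactically legal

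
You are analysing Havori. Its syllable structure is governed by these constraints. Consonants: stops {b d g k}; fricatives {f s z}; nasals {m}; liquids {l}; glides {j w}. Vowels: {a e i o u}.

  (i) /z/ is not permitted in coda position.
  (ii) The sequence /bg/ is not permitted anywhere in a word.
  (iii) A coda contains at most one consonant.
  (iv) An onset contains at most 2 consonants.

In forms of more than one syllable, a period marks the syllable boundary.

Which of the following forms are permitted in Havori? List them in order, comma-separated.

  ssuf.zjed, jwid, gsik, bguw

ssuf.zjed, jwid, gsik

ssuf.zjed — σ1 onset /ss/ (2C), coda /f/ ok; σ2 onset /zj/ (2C), coda /d/ ok → permitted
jwid — σ1 onset /jw/ (2C), coda /d/ ok → permitted
gsik — σ1 onset /gs/ (2C), coda /k/ ok → permitted
bguw — violates constraint (ii): contains banned sequence /bg/ → not permitted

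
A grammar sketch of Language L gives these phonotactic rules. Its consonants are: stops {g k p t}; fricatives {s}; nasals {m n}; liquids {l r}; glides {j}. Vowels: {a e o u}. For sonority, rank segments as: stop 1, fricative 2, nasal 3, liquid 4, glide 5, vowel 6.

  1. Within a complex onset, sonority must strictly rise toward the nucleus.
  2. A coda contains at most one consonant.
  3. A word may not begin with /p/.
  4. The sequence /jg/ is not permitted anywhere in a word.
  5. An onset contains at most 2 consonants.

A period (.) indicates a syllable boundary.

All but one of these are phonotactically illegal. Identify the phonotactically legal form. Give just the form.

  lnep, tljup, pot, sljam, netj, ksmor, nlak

nlak

lnep — violates constraint 1: syllable 1 onset /ln/: /l/ (liquid, 4) → /n/ (nasal, 3) does not rise → phonotactically illegal
tljup — violates constraint 5: syllable 1 onset /tlj/ has 3 consonants (> 2) → phonotactically illegal
pot — violates constraint 3: word begins with /p/ → phonotactically illegal
sljam — violates constraint 5: syllable 1 onset /slj/ has 3 consonants (> 2) → phonotactically illegal
netj — violates constraint 2: syllable 1 coda /tj/ has 2 consonants (> 1) → phonotactically illegal
ksmor — violates constraint 5: syllable 1 onset /ksm/ has 3 consonants (> 2) → phonotactically illegal
nlak — σ1 onset /nl/ (3→4 rises), coda /k/ ok → phonotactically legal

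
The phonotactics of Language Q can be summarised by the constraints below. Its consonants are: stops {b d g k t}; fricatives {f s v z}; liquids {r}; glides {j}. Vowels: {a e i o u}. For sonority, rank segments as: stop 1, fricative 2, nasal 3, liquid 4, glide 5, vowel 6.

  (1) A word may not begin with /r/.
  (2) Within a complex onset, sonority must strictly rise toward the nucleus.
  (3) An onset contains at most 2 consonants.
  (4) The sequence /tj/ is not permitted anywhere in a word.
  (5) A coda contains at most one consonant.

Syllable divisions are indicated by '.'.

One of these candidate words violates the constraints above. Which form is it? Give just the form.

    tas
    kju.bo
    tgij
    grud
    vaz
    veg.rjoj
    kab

tas — σ1 onset /t/, coda /s/ ok → well-formed
kju.bo — σ1 onset /kj/ (1→5 rises), coda /∅/ ok; σ2 onset /b/, coda /∅/ ok → well-formed
tgij — violates constraint 2: syllable 1 onset /tg/: /t/ (stop, 1) → /g/ (stop, 1) does not rise → ill-formed
grud — σ1 onset /gr/ (1→4 rises), coda /d/ ok → well-formed
vaz — σ1 onset /v/, coda /z/ ok → well-formed
veg.rjoj — σ1 onset /v/, coda /g/ ok; σ2 onset /rj/ (4→5 rises), coda /j/ ok → well-formed
kab — σ1 onset /k/, coda /b/ ok → well-formed

tgij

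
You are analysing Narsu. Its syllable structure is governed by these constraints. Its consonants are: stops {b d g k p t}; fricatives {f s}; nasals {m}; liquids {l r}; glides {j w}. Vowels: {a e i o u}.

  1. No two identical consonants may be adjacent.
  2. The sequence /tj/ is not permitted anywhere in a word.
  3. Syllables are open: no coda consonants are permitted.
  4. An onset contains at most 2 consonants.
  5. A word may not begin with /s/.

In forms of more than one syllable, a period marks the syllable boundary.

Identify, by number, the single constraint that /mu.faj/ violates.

/mu.faj/: syllable 2 coda /j/ has 1 consonant (> 0).
This is a violation of constraint 3: "Syllables are open: no coda consonants are permitted."
The remaining constraints (1, 2, 4, 5) are satisfied.

3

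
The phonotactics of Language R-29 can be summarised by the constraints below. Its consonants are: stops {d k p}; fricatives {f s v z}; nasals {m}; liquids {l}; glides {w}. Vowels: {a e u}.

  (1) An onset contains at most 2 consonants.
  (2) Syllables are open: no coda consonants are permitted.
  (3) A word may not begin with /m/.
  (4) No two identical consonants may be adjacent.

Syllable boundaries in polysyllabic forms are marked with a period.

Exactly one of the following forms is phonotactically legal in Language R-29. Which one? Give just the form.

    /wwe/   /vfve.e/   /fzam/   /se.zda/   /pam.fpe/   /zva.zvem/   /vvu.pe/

/wwe/ — violates constraint 4: adjacent identical consonants /ww/ → phonotactically illegal
/vfve.e/ — violates constraint 1: syllable 1 onset /vfv/ has 3 consonants (> 2) → phonotactically illegal
/fzam/ — violates constraint 2: syllable 1 coda /m/ has 1 consonant (> 0) → phonotactically illegal
/se.zda/ — σ1 onset /s/, coda /∅/ ok; σ2 onset /zd/ (2C), coda /∅/ ok → phonotactically legal
/pam.fpe/ — violates constraint 2: syllable 1 coda /m/ has 1 consonant (> 0) → phonotactically illegal
/zva.zvem/ — violates constraint 2: syllable 2 coda /m/ has 1 consonant (> 0) → phonotactically illegal
/vvu.pe/ — violates constraint 4: adjacent identical consonants /vv/ → phonotactically illegal

/se.zda/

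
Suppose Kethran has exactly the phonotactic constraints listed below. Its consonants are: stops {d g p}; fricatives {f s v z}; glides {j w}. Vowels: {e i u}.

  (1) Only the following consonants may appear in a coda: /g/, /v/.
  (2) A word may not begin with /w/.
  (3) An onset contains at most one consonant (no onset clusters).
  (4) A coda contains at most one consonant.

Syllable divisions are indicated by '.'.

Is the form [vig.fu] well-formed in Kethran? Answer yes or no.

yes

[vig.fu] — σ1 onset /v/, coda /g/ ok; σ2 onset /f/, coda /∅/ ok → well-formed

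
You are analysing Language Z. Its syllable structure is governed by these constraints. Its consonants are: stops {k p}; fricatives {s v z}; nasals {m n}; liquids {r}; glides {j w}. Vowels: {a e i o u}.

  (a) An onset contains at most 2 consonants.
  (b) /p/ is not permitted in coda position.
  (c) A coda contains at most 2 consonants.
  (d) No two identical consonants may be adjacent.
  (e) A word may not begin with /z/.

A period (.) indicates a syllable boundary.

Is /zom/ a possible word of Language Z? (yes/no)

/zom/ — violates constraint (e): word begins with /z/ → ill-formed

no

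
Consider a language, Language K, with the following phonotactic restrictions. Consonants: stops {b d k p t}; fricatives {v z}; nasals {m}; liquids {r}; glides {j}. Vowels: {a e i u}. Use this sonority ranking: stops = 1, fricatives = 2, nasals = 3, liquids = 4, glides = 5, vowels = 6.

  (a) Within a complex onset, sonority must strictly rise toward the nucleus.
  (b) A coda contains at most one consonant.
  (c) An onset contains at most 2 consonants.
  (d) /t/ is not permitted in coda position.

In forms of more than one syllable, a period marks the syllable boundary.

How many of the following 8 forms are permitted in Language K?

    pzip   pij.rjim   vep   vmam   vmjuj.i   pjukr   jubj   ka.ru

5

pzip — σ1 onset /pz/ (1→2 rises), coda /p/ ok → permitted
pij.rjim — σ1 onset /p/, coda /j/ ok; σ2 onset /rj/ (4→5 rises), coda /m/ ok → permitted
vep — σ1 onset /v/, coda /p/ ok → permitted
vmam — σ1 onset /vm/ (2→3 rises), coda /m/ ok → permitted
vmjuj.i — violates constraint (c): syllable 1 onset /vmj/ has 3 consonants (> 2) → not permitted
pjukr — violates constraint (b): syllable 1 coda /kr/ has 2 consonants (> 1) → not permitted
jubj — violates constraint (b): syllable 1 coda /bj/ has 2 consonants (> 1) → not permitted
ka.ru — σ1 onset /k/, coda /∅/ ok; σ2 onset /r/, coda /∅/ ok → permitted
Permitted: pzip, pij.rjim, vep, vmam, ka.ru → 5.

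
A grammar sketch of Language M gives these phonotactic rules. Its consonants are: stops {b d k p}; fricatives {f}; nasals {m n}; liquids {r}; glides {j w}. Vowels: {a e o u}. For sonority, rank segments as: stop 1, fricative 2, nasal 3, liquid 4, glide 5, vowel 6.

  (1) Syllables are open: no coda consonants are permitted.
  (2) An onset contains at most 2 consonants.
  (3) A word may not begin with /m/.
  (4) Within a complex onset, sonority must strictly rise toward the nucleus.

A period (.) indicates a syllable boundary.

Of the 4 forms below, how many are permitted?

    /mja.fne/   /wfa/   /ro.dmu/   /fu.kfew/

/mja.fne/ — violates constraint 3: word begins with /m/ → not permitted
/wfa/ — violates constraint 4: syllable 1 onset /wf/: /w/ (glide, 5) → /f/ (fricative, 2) does not rise → not permitted
/ro.dmu/ — σ1 onset /r/, coda /∅/ ok; σ2 onset /dm/ (1→3 rises), coda /∅/ ok → permitted
/fu.kfew/ — violates constraint 1: syllable 2 coda /w/ has 1 consonant (> 0) → not permitted
Permitted: /ro.dmu/ → 1.

1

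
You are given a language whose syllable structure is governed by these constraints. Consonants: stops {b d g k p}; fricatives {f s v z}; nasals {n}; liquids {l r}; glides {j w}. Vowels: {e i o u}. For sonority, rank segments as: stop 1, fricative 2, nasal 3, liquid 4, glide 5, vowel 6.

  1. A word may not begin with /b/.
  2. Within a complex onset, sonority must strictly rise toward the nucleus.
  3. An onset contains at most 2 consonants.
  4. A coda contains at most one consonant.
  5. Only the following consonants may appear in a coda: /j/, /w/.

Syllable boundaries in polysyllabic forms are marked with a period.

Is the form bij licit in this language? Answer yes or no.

bij — violates constraint 1: word begins with /b/ → illicit

no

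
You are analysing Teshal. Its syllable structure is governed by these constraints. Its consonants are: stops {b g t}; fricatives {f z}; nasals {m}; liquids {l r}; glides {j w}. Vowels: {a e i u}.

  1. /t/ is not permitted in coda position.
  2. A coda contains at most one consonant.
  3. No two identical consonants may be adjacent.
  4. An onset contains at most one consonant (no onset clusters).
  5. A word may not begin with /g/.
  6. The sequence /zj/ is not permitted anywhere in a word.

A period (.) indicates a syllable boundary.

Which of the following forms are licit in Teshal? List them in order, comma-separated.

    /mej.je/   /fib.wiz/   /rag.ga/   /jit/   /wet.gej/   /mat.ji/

/mej.je/ — violates constraint 3: adjacent identical consonants /jj/ → illicit
/fib.wiz/ — σ1 onset /f/, coda /b/ ok; σ2 onset /w/, coda /z/ ok → licit
/rag.ga/ — violates constraint 3: adjacent identical consonants /gg/ → illicit
/jit/ — violates constraint 1: syllable 1 coda contains /t/ → illicit
/wet.gej/ — violates constraint 1: syllable 1 coda contains /t/ → illicit
/mat.ji/ — violates constraint 1: syllable 1 coda contains /t/ → illicit

/fib.wiz/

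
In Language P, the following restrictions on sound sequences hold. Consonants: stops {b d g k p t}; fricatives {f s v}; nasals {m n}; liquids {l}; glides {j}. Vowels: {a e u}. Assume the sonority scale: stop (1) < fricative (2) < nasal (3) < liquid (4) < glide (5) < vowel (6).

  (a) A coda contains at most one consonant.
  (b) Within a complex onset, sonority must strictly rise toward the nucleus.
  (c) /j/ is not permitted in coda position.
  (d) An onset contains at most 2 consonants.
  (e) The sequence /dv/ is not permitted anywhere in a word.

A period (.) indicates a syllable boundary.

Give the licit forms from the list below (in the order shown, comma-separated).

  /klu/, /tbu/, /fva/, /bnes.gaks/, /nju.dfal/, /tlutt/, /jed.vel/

/klu/, /nju.dfal/

/klu/ — σ1 onset /kl/ (1→4 rises), coda /∅/ ok → licit
/tbu/ — violates constraint (b): syllable 1 onset /tb/: /t/ (stop, 1) → /b/ (stop, 1) does not rise → illicit
/fva/ — violates constraint (b): syllable 1 onset /fv/: /f/ (fricative, 2) → /v/ (fricative, 2) does not rise → illicit
/bnes.gaks/ — violates constraint (a): syllable 2 coda /ks/ has 2 consonants (> 1) → illicit
/nju.dfal/ — σ1 onset /nj/ (3→5 rises), coda /∅/ ok; σ2 onset /df/ (1→2 rises), coda /l/ ok → licit
/tlutt/ — violates constraint (a): syllable 1 coda /tt/ has 2 consonants (> 1) → illicit
/jed.vel/ — violates constraint (e): contains banned sequence /dv/ → illicit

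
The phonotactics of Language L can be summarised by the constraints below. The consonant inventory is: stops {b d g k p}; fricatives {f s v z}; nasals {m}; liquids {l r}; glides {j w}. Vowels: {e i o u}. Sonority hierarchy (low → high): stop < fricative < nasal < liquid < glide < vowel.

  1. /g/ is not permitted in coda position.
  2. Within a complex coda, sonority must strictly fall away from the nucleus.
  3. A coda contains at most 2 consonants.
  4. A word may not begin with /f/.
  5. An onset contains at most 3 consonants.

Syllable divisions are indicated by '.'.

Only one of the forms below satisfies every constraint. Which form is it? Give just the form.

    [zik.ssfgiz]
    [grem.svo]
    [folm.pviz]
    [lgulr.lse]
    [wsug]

[grem.svo]

[zik.ssfgiz] — violates constraint 5: syllable 2 onset /ssfg/ has 4 consonants (> 3) → phonotactically illegal
[grem.svo] — σ1 onset /gr/ (2C), coda /m/ ok; σ2 onset /sv/ (2C), coda /∅/ ok → phonotactically legal
[folm.pviz] — violates constraint 4: word begins with /f/ → phonotactically illegal
[lgulr.lse] — violates constraint 2: syllable 1 coda /lr/: /l/ (liquid, 4) → /r/ (liquid, 4) does not fall → phonotactically illegal
[wsug] — violates constraint 1: syllable 1 coda contains /g/ → phonotactically illegal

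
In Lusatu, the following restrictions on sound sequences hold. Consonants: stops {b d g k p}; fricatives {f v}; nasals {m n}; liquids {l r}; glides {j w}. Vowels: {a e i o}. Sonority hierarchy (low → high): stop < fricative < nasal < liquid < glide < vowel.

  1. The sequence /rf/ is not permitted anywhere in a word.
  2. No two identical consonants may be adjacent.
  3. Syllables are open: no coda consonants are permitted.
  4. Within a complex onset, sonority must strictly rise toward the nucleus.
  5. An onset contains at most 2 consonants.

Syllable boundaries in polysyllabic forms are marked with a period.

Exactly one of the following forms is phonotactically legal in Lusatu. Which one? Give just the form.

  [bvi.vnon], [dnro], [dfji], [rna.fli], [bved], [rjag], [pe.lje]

[bvi.vnon] — violates constraint 3: syllable 2 coda /n/ has 1 consonant (> 0) → phonotactically illegal
[dnro] — violates constraint 5: syllable 1 onset /dnr/ has 3 consonants (> 2) → phonotactically illegal
[dfji] — violates constraint 5: syllable 1 onset /dfj/ has 3 consonants (> 2) → phonotactically illegal
[rna.fli] — violates constraint 4: syllable 1 onset /rn/: /r/ (liquid, 4) → /n/ (nasal, 3) does not rise → phonotactically illegal
[bved] — violates constraint 3: syllable 1 coda /d/ has 1 consonant (> 0) → phonotactically illegal
[rjag] — violates constraint 3: syllable 1 coda /g/ has 1 consonant (> 0) → phonotactically illegal
[pe.lje] — σ1 onset /p/, coda /∅/ ok; σ2 onset /lj/ (4→5 rises), coda /∅/ ok → phonotactically legal

[pe.lje]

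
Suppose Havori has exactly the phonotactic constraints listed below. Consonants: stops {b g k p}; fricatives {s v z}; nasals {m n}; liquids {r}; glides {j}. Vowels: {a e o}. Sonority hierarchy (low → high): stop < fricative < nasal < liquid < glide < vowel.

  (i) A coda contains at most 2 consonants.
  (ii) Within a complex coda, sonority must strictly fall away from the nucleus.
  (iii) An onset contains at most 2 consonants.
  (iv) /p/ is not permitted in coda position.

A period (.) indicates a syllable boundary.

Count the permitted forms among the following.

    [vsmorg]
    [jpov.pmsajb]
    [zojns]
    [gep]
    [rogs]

[vsmorg] — violates constraint (iii): syllable 1 onset /vsm/ has 3 consonants (> 2) → not permitted
[jpov.pmsajb] — violates constraint (iii): syllable 2 onset /pms/ has 3 consonants (> 2) → not permitted
[zojns] — violates constraint (i): syllable 1 coda /jns/ has 3 consonants (> 2) → not permitted
[gep] — violates constraint (iv): syllable 1 coda contains /p/ → not permitted
[rogs] — violates constraint (ii): syllable 1 coda /gs/: /g/ (stop, 1) → /s/ (fricative, 2) does not fall → not permitted
No form is permitted → 0.

0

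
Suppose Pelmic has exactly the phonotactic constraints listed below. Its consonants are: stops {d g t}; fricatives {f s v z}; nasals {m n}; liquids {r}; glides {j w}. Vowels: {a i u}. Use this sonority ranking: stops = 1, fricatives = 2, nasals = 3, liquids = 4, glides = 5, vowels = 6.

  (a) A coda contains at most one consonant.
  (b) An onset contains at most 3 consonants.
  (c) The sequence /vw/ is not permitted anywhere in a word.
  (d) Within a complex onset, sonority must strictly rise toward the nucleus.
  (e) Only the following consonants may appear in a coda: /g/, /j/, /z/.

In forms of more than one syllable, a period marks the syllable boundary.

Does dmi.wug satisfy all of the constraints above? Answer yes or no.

yes

dmi.wug — σ1 onset /dm/ (1→3 rises), coda /∅/ ok; σ2 onset /w/, coda /g/ ok → well-formed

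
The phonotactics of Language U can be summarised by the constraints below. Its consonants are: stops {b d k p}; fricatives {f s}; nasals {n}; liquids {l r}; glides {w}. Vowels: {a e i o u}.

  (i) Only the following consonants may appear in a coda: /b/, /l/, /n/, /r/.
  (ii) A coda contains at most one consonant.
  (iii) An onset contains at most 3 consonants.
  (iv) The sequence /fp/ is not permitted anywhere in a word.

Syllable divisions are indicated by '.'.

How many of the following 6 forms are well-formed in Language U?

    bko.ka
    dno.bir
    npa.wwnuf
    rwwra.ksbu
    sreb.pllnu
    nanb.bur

2

bko.ka — σ1 onset /bk/ (2C), coda /∅/ ok; σ2 onset /k/, coda /∅/ ok → well-formed
dno.bir — σ1 onset /dn/ (2C), coda /∅/ ok; σ2 onset /b/, coda /r/ ok → well-formed
npa.wwnuf — violates constraint (i): syllable 2 coda contains /f/, which is not a licensed coda consonant → ill-formed
rwwra.ksbu — violates constraint (iii): syllable 1 onset /rwwr/ has 4 consonants (> 3) → ill-formed
sreb.pllnu — violates constraint (iii): syllable 2 onset /plln/ has 4 consonants (> 3) → ill-formed
nanb.bur — violates constraint (ii): syllable 1 coda /nb/ has 2 consonants (> 1) → ill-formed
Well-formed: bko.ka, dno.bir → 2.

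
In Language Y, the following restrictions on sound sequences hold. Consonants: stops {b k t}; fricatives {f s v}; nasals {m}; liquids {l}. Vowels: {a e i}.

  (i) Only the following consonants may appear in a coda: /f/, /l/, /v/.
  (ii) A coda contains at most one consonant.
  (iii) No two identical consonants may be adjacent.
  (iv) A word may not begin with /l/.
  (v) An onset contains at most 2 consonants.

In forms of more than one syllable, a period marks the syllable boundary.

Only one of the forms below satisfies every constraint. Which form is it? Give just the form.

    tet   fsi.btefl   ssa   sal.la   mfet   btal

btal

tet — violates constraint (i): syllable 1 coda contains /t/, which is not a licensed coda consonant → phonotactically illegal
fsi.btefl — violates constraint (ii): syllable 2 coda /fl/ has 2 consonants (> 1) → phonotactically illegal
ssa — violates constraint (iii): adjacent identical consonants /ss/ → phonotactically illegal
sal.la — violates constraint (iii): adjacent identical consonants /ll/ → phonotactically illegal
mfet — violates constraint (i): syllable 1 coda contains /t/, which is not a licensed coda consonant → phonotactically illegal
btal — σ1 onset /bt/ (2C), coda /l/ ok → phonotactically legal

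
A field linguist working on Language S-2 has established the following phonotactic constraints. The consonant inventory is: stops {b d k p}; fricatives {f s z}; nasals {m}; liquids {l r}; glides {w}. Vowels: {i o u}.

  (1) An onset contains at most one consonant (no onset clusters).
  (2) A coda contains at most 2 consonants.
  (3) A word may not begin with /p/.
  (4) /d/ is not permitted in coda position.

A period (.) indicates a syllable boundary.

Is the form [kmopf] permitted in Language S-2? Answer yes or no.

[kmopf] — violates constraint 1: syllable 1 onset /km/ has 2 consonants (> 1) → not permitted

no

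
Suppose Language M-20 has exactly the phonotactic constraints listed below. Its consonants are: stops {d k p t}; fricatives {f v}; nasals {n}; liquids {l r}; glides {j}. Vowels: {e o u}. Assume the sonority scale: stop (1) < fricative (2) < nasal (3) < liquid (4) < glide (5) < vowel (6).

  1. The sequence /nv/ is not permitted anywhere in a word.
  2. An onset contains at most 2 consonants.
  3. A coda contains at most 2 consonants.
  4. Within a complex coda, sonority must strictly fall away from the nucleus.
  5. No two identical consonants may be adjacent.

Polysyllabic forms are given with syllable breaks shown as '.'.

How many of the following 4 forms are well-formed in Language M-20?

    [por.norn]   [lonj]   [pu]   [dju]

3

[por.norn] — σ1 onset /p/, coda /r/ ok; σ2 onset /n/, coda /rn/ (4→3 falls) ok → well-formed
[lonj] — violates constraint 4: syllable 1 coda /nj/: /n/ (nasal, 3) → /j/ (glide, 5) does not fall → ill-formed
[pu] — σ1 onset /p/, coda /∅/ ok → well-formed
[dju] — σ1 onset /dj/ (2C), coda /∅/ ok → well-formed
Well-formed: [por.norn], [pu], [dju] → 3.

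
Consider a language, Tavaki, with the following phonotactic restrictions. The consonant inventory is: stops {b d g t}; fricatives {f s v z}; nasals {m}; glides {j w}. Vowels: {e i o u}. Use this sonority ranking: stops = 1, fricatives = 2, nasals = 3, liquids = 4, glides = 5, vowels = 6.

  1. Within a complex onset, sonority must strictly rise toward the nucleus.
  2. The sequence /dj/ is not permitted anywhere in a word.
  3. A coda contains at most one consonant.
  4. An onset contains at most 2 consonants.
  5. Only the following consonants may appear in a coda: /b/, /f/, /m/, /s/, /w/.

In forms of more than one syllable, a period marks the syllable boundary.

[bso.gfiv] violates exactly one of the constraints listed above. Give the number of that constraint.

[bso.gfiv]: syllable 2 coda contains /v/, which is not a licensed coda consonant.
This is a violation of constraint 5: "Only the following consonants may appear in a coda: /b/, /f/, /m/, /s/, /w/."
The remaining constraints (1, 2, 3, 4) are satisfied.

5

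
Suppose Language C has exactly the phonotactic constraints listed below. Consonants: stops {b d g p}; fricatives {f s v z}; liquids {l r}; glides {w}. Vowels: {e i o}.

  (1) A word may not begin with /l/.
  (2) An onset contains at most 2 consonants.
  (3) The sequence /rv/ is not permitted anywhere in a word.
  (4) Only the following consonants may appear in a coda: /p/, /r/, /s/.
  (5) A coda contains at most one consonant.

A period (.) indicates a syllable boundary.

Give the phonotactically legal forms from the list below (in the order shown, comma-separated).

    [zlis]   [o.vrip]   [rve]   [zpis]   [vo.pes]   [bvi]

[zlis] — σ1 onset /zl/ (2C), coda /s/ ok → phonotactically legal
[o.vrip] — σ1 onset /∅/, coda /∅/ ok; σ2 onset /vr/ (2C), coda /p/ ok → phonotactically legal
[rve] — violates constraint 3: contains banned sequence /rv/ → phonotactically illegal
[zpis] — σ1 onset /zp/ (2C), coda /s/ ok → phonotactically legal
[vo.pes] — σ1 onset /v/, coda /∅/ ok; σ2 onset /p/, coda /s/ ok → phonotactically legal
[bvi] — σ1 onset /bv/ (2C), coda /∅/ ok → phonotactically legal

[zlis], [o.vrip], [zpis], [vo.pes], [bvi]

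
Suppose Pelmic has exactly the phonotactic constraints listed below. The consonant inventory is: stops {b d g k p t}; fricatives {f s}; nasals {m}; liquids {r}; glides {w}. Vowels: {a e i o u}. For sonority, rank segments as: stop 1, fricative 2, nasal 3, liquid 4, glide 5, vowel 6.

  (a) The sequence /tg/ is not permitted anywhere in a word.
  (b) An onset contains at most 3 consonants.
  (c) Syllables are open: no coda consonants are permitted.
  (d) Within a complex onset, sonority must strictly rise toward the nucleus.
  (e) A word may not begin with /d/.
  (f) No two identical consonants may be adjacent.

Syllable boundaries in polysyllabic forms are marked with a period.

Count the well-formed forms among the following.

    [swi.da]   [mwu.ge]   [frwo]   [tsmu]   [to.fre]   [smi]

6

[swi.da] — σ1 onset /sw/ (2→5 rises), coda /∅/ ok; σ2 onset /d/, coda /∅/ ok → well-formed
[mwu.ge] — σ1 onset /mw/ (3→5 rises), coda /∅/ ok; σ2 onset /g/, coda /∅/ ok → well-formed
[frwo] — σ1 onset /frw/ (2→4→5 rises), coda /∅/ ok → well-formed
[tsmu] — σ1 onset /tsm/ (1→2→3 rises), coda /∅/ ok → well-formed
[to.fre] — σ1 onset /t/, coda /∅/ ok; σ2 onset /fr/ (2→4 rises), coda /∅/ ok → well-formed
[smi] — σ1 onset /sm/ (2→3 rises), coda /∅/ ok → well-formed
Well-formed: [swi.da], [mwu.ge], [frwo], [tsmu], [to.fre], [smi] → 6.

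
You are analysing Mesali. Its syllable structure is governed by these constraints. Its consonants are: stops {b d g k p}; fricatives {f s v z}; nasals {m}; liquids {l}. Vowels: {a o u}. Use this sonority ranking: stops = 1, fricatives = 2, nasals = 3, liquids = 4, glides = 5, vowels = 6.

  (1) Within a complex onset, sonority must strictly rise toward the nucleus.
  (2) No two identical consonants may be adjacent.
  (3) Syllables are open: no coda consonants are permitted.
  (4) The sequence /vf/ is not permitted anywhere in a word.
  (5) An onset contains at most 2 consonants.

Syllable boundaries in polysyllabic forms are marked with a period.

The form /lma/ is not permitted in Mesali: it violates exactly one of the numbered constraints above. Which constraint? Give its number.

/lma/: syllable 1 onset /lm/: /l/ (liquid, 4) → /m/ (nasal, 3) does not rise.
This is a violation of constraint 1: "Within a complex onset, sonority must strictly rise toward the nucleus."
The remaining constraints (2, 3, 4, 5) are satisfied.

1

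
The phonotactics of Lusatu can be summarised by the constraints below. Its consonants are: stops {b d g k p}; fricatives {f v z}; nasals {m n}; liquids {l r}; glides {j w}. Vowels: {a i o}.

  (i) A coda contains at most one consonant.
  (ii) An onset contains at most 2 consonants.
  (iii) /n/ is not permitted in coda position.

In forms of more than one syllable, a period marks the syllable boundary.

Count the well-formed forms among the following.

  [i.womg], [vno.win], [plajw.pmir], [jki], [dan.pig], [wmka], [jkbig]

1

[i.womg] — violates constraint (i): syllable 2 coda /mg/ has 2 consonants (> 1) → ill-formed
[vno.win] — violates constraint (iii): syllable 2 coda contains /n/ → ill-formed
[plajw.pmir] — violates constraint (i): syllable 1 coda /jw/ has 2 consonants (> 1) → ill-formed
[jki] — σ1 onset /jk/ (2C), coda /∅/ ok → well-formed
[dan.pig] — violates constraint (iii): syllable 1 coda contains /n/ → ill-formed
[wmka] — violates constraint (ii): syllable 1 onset /wmk/ has 3 consonants (> 2) → ill-formed
[jkbig] — violates constraint (ii): syllable 1 onset /jkb/ has 3 consonants (> 2) → ill-formed
Well-formed: [jki] → 1.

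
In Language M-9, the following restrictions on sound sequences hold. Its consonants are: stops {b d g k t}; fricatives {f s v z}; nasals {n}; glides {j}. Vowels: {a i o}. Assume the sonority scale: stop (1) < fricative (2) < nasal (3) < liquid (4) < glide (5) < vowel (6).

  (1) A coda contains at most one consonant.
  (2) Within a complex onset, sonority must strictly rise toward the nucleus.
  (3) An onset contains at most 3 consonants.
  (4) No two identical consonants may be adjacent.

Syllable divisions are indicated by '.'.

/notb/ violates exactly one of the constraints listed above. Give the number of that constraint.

/notb/: syllable 1 coda /tb/ has 2 consonants (> 1).
This is a violation of constraint 1: "A coda contains at most one consonant."
The remaining constraints (2, 3, 4) are satisfied.

1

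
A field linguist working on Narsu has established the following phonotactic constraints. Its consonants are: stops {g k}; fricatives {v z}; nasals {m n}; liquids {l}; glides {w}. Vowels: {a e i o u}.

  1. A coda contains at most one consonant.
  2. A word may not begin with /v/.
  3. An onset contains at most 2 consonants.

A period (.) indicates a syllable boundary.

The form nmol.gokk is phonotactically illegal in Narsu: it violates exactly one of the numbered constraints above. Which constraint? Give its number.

nmol.gokk: syllable 2 coda /kk/ has 2 consonants (> 1).
This is a violation of constraint 1: "A coda contains at most one consonant."
The remaining constraints (2, 3) are satisfied.

1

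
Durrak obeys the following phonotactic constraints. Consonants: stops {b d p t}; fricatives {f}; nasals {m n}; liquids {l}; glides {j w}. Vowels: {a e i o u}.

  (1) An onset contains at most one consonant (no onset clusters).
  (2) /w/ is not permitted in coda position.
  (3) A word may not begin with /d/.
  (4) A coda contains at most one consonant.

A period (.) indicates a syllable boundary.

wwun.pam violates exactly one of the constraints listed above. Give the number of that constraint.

1

wwun.pam: syllable 1 onset /ww/ has 2 consonants (> 1).
This is a violation of constraint 1: "An onset contains at most one consonant (no onset clusters)."
The remaining constraints (2, 3, 4) are satisfied.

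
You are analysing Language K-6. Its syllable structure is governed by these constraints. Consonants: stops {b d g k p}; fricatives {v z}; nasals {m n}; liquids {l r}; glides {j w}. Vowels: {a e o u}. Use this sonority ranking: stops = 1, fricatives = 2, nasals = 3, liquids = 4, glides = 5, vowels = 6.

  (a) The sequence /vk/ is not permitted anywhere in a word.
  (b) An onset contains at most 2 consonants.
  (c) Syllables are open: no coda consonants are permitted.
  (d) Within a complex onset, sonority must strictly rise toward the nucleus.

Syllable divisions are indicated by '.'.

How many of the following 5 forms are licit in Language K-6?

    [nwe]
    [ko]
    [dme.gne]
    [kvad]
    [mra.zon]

3

[nwe] — σ1 onset /nw/ (3→5 rises), coda /∅/ ok → licit
[ko] — σ1 onset /k/, coda /∅/ ok → licit
[dme.gne] — σ1 onset /dm/ (1→3 rises), coda /∅/ ok; σ2 onset /gn/ (1→3 rises), coda /∅/ ok → licit
[kvad] — violates constraint (c): syllable 1 coda /d/ has 1 consonant (> 0) → illicit
[mra.zon] — violates constraint (c): syllable 2 coda /n/ has 1 consonant (> 0) → illicit
Licit: [nwe], [ko], [dme.gne] → 3.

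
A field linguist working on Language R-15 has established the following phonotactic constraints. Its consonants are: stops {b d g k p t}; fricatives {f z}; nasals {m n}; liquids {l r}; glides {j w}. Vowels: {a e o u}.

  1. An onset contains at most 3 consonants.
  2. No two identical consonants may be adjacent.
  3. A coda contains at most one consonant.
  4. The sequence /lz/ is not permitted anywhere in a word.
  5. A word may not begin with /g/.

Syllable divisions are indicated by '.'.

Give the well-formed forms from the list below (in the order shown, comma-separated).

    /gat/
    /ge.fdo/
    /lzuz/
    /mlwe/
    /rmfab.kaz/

/mlwe/, /rmfab.kaz/

/gat/ — violates constraint 5: word begins with /g/ → ill-formed
/ge.fdo/ — violates constraint 5: word begins with /g/ → ill-formed
/lzuz/ — violates constraint 4: contains banned sequence /lz/ → ill-formed
/mlwe/ — σ1 onset /mlw/ (3C), coda /∅/ ok → well-formed
/rmfab.kaz/ — σ1 onset /rmf/ (3C), coda /b/ ok; σ2 onset /k/, coda /z/ ok → well-formed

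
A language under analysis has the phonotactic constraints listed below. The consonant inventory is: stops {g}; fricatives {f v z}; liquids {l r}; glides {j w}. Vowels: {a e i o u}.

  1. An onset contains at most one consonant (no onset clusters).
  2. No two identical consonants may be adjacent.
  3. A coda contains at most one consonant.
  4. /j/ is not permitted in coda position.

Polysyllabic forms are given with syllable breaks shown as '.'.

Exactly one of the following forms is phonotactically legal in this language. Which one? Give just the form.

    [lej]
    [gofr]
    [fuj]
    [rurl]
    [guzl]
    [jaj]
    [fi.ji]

[fi.ji]

[lej] — violates constraint 4: syllable 1 coda contains /j/ → phonotactically illegal
[gofr] — violates constraint 3: syllable 1 coda /fr/ has 2 consonants (> 1) → phonotactically illegal
[fuj] — violates constraint 4: syllable 1 coda contains /j/ → phonotactically illegal
[rurl] — violates constraint 3: syllable 1 coda /rl/ has 2 consonants (> 1) → phonotactically illegal
[guzl] — violates constraint 3: syllable 1 coda /zl/ has 2 consonants (> 1) → phonotactically illegal
[jaj] — violates constraint 4: syllable 1 coda contains /j/ → phonotactically illegal
[fi.ji] — σ1 onset /f/, coda /∅/ ok; σ2 onset /j/, coda /∅/ ok → phonotactically legal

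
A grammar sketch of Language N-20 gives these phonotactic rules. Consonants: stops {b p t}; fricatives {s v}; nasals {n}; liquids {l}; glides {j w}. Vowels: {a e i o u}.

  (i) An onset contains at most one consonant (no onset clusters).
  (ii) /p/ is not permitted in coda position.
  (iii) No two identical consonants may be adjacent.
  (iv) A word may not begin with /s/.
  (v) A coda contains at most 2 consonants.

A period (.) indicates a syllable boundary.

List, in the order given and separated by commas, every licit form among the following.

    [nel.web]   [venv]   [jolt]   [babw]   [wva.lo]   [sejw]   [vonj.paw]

[nel.web], [venv], [jolt], [babw], [vonj.paw]

[nel.web] — σ1 onset /n/, coda /l/ ok; σ2 onset /w/, coda /b/ ok → licit
[venv] — σ1 onset /v/, coda /nv/ (2C) ok → licit
[jolt] — σ1 onset /j/, coda /lt/ (2C) ok → licit
[babw] — σ1 onset /b/, coda /bw/ (2C) ok → licit
[wva.lo] — violates constraint (i): syllable 1 onset /wv/ has 2 consonants (> 1) → illicit
[sejw] — violates constraint (iv): word begins with /s/ → illicit
[vonj.paw] — σ1 onset /v/, coda /nj/ (2C) ok; σ2 onset /p/, coda /w/ ok → licit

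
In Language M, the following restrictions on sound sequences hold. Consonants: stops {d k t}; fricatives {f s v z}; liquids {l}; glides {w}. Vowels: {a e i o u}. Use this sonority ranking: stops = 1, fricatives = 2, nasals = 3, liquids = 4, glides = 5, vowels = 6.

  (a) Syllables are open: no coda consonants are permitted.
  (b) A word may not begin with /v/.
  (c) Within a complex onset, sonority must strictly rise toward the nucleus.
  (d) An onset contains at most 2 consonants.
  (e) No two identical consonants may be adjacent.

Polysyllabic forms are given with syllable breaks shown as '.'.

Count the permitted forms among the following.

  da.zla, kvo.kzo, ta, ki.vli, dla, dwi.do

da.zla — σ1 onset /d/, coda /∅/ ok; σ2 onset /zl/ (2→4 rises), coda /∅/ ok → permitted
kvo.kzo — σ1 onset /kv/ (1→2 rises), coda /∅/ ok; σ2 onset /kz/ (1→2 rises), coda /∅/ ok → permitted
ta — σ1 onset /t/, coda /∅/ ok → permitted
ki.vli — σ1 onset /k/, coda /∅/ ok; σ2 onset /vl/ (2→4 rises), coda /∅/ ok → permitted
dla — σ1 onset /dl/ (1→4 rises), coda /∅/ ok → permitted
dwi.do — σ1 onset /dw/ (1→5 rises), coda /∅/ ok; σ2 onset /d/, coda /∅/ ok → permitted
Permitted: da.zla, kvo.kzo, ta, ki.vli, dla, dwi.do → 6.

6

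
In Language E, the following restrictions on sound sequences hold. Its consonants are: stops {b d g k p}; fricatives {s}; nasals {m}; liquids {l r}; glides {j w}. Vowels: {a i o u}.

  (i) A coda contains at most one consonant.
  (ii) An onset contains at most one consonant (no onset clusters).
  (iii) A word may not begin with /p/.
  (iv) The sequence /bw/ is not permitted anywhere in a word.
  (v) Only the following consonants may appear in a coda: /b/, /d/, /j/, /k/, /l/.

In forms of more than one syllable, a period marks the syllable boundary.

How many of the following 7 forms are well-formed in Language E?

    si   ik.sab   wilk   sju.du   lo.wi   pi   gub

4

si — σ1 onset /s/, coda /∅/ ok → well-formed
ik.sab — σ1 onset /∅/, coda /k/ ok; σ2 onset /s/, coda /b/ ok → well-formed
wilk — violates constraint (i): syllable 1 coda /lk/ has 2 consonants (> 1) → ill-formed
sju.du — violates constraint (ii): syllable 1 onset /sj/ has 2 consonants (> 1) → ill-formed
lo.wi — σ1 onset /l/, coda /∅/ ok; σ2 onset /w/, coda /∅/ ok → well-formed
pi — violates constraint (iii): word begins with /p/ → ill-formed
gub — σ1 onset /g/, coda /b/ ok → well-formed
Well-formed: si, ik.sab, lo.wi, gub → 4.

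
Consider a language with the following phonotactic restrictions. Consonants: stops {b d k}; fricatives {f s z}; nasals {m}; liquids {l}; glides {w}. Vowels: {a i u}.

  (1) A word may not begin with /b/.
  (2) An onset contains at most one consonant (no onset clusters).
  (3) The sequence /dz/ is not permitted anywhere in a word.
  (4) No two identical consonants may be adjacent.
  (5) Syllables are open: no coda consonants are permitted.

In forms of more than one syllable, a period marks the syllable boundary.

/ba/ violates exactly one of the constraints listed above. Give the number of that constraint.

1

/ba/: word begins with /b/.
This is a violation of constraint 1: "A word may not begin with /b/."
The remaining constraints (2, 3, 4, 5) are satisfied.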